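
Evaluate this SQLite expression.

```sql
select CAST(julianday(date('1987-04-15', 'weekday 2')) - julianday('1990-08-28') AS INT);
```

-1225

`weekday 2` advances to the next Tuesday; 1987-04-15 is a Wednesday, so it moves forward to 1987-04-21.
9 days remain in April 1987 after the 21st (30 − 21).
Full months from May 1987 through July 1990 contribute their day counts.
Then 28 days into August 1990.
Total: 9 + 31 + 30 + 31 + 31 + 30 + 31 + 30 + 31 + 31 + 29 + 31 + 30 + 31 + 30 + 31 + 31 + 30 + 31 + 30 + 31 + 31 + 28 + 31 + 30 + 31 + 30 + 31 + 31 + 30 + 31 + 30 + 31 + 31 + 28 + 31 + 30 + 31 + 30 + 31 + 28 = 1225.
The subtraction is earlier − later, so the result is −1225 → -1225.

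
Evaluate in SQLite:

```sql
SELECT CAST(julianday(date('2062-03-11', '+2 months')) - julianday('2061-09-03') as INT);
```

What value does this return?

Adding +2 months to 2062-03-11 gives 2062-05-11.
27 days remain in September 2061 after the 3rd (30 − 3).
Full months from October 2061 through April 2062 contribute their day counts.
Then 11 days into May 2062.
Total: 27 + 31 + 30 + 31 + 31 + 28 + 31 + 30 + 11 = 250.

250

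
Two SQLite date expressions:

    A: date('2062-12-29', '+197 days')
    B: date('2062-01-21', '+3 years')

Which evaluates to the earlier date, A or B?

A

A = 2063-07-14.
B = 2065-01-21.
A is earlier.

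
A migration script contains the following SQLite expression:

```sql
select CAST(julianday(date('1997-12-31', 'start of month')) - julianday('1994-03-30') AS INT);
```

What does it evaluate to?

`start of month` rewinds 1997-12-31 to 1997-12-01.
1 day remains in March 1994 after the 30th (31 − 30).
Full months from April 1994 through November 1997 contribute their day counts.
Then 1 day into December 1997.
Total: 1 + 30 + 31 + 30 + 31 + 31 + 30 + 31 + 30 + 31 + 31 + 28 + 31 + 30 + 31 + 30 + 31 + 31 + 30 + 31 + 30 + 31 + 31 + 29 + 31 + 30 + 31 + 30 + 31 + 31 + 30 + 31 + 30 + 31 + 31 + 28 + 31 + 30 + 31 + 30 + 31 + 31 + 30 + 31 + 30 + 1 = 1342.

1342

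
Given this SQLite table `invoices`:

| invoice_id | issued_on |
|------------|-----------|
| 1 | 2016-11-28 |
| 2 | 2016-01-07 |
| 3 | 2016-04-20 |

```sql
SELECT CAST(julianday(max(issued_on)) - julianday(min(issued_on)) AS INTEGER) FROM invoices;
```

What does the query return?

326

MIN = 2016-01-07, MAX = 2016-11-28.
24 days remain in January 2016 after the 7th (31 − 7).
Full months from February 2016 through October 2016 contribute their day counts.
Then 28 days into November 2016.
Total: 24 + 29 + 31 + 30 + 31 + 30 + 31 + 31 + 30 + 31 + 28 = 326.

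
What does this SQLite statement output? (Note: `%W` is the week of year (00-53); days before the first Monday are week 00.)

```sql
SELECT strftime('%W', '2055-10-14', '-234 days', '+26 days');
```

11

First apply '-234 days', '+26 days': 2055-10-14 → 2055-03-20.
2055-03-20 is a Saturday. SQLite's %W counts Mondays since the year started; the result is 11.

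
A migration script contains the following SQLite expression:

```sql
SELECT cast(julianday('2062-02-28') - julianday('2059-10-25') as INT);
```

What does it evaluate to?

857

6 days remain in October 2059 after the 25th (31 − 25).
Full months from November 2059 through January 2062 contribute their day counts.
Then 28 days into February 2062.
Total: 6 + 30 + 31 + 31 + 29 + 31 + 30 + 31 + 30 + 31 + 31 + 30 + 31 + 30 + 31 + 31 + 28 + 31 + 30 + 31 + 30 + 31 + 31 + 30 + 31 + 30 + 31 + 31 + 28 = 857.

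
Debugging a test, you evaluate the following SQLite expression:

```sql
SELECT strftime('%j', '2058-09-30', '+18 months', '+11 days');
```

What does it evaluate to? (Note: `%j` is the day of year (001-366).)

First apply '+18 months', '+11 days': 2058-09-30 → 2060-04-10.
Day-of-year for 2060-04-10: days since 2060-01-01 inclusive = 101, zero-padded to 101.

101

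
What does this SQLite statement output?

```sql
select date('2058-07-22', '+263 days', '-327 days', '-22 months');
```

Applying '+263 days' to 2058-07-22: counting 263 days forward gives 2059-04-11.
Applying '-327 days' to 2059-04-11: counting 327 days back gives 2058-05-19.
Adding -22 months to 2058-05-19 gives 2056-07-19.

2056-07-19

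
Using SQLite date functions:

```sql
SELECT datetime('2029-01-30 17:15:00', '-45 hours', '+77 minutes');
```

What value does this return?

-45 hours from 2029-01-30 17:15:00 is 2029-01-28 20:15:00 (crosses midnight).
77 minutes = 1h 17m; +77 minutes from 2029-01-28 20:15:00 is 2029-01-28 21:32:00.

2029-01-28 21:32:00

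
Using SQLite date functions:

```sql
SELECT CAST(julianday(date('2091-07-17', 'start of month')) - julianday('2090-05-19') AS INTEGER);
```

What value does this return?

408

`start of month` rewinds 2091-07-17 to 2091-07-01.
12 days remain in May 2090 after the 19th (31 − 19).
Full months from June 2090 through June 2091 contribute their day counts.
Then 1 day into July 2091.
Total: 12 + 30 + 31 + 31 + 30 + 31 + 30 + 31 + 31 + 28 + 31 + 30 + 31 + 30 + 1 = 408.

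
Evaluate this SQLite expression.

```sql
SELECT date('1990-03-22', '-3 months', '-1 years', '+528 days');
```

Adding -3 months to 1990-03-22 gives 1989-12-22.
Adding -1 year to 1989-12-22 gives 1988-12-22.
Applying '+528 days' to 1988-12-22: counting 528 days forward gives 1990-06-03.

1990-06-03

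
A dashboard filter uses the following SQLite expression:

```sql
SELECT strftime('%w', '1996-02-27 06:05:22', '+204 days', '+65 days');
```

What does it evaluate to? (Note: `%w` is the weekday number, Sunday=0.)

5

First apply '+204 days', '+65 days': 1996-02-27 06:05:22 → 1996-11-22 06:05:22.
1996-11-22 is a Friday; with Sunday=0 that is 5.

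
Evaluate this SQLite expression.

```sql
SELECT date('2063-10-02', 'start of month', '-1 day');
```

2063-09-30

`start of month` rewinds 2063-10-02 to 2063-10-01.
Going back 1 day from 2063-10-01 reaches 2063-09-30 (last day of September, 30 days).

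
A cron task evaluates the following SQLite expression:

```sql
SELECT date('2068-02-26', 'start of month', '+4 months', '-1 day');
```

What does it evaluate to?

2068-05-31

`start of month` rewinds 2068-02-26 to 2068-02-01.
Adding +4 months to 2068-02-01 gives 2068-06-01.
Going back 1 day from 2068-06-01 reaches 2068-05-31 (last day of May, 31 days).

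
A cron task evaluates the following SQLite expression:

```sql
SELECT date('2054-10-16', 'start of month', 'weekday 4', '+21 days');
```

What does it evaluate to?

2054-10-22

`start of month` rewinds 2054-10-16 to 2054-10-01.
`weekday 4` advances to the next Thursday; 2054-10-01 is already a Thursday, so it stays at 2054-10-01.
Advancing 21 more days within October lands on 2054-10-22.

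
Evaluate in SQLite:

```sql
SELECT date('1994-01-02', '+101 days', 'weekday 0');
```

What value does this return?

Applying '+101 days' to 1994-01-02: counting 101 days forward gives 1994-04-13.
`weekday 0` advances to the next Sunday; 1994-04-13 is a Wednesday, so it moves forward to 1994-04-17.

1994-04-17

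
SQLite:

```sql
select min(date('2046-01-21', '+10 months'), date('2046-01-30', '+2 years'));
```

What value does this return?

date('2046-01-21', '+10 months') → 2046-11-21.
date('2046-01-30', '+2 years') → 2048-01-30.
Earlier of the two is 2046-11-21.

2046-11-21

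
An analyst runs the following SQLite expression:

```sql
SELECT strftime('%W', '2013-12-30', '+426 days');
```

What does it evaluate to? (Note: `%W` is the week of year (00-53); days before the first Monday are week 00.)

08

First apply '+426 days': 2013-12-30 → 2015-03-01.
2015-03-01 is a Sunday. SQLite's %W counts Mondays since the year started; the result is 08.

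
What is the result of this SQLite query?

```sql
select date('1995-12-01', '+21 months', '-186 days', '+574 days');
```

1998-09-24

Adding +21 months to 1995-12-01 gives 1997-09-01.
Applying '-186 days' to 1997-09-01: counting 186 days back gives 1997-02-27.
Applying '+574 days' to 1997-02-27: counting 574 days forward gives 1998-09-24.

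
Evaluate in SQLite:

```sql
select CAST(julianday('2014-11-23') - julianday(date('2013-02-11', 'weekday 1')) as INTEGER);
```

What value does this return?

650

`weekday 1` advances to the next Monday; 2013-02-11 is already a Monday, so it stays at 2013-02-11.
17 days remain in February 2013 after the 11th (28 − 11).
Full months from March 2013 through October 2014 contribute their day counts.
Then 23 days into November 2014.
Total: 17 + 31 + 30 + 31 + 30 + 31 + 31 + 30 + 31 + 30 + 31 + 31 + 28 + 31 + 30 + 31 + 30 + 31 + 31 + 30 + 31 + 23 = 650.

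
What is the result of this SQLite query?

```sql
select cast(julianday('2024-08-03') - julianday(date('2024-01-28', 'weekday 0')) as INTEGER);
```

`weekday 0` advances to the next Sunday; 2024-01-28 is already a Sunday, so it stays at 2024-01-28.
3 days remain in January 2024 after the 28th (31 − 28).
Full months from February 2024 through July 2024 contribute their day counts.
Then 3 days into August 2024.
Total: 3 + 29 + 31 + 30 + 31 + 30 + 31 + 3 = 188.

188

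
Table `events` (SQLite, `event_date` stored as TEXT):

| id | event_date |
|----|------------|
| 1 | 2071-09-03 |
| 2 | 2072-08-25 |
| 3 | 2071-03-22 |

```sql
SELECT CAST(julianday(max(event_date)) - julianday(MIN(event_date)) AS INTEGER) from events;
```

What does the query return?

522

MIN = 2071-03-22, MAX = 2072-08-25.
9 days remain in March 2071 after the 22nd (31 − 22).
Full months from April 2071 through July 2072 contribute their day counts.
Then 25 days into August 2072.
Total: 9 + 30 + 31 + 30 + 31 + 31 + 30 + 31 + 30 + 31 + 31 + 29 + 31 + 30 + 31 + 30 + 31 + 25 = 522.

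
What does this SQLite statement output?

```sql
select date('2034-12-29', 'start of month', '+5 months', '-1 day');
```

`start of month` rewinds 2034-12-29 to 2034-12-01.
Adding +5 months to 2034-12-01 gives 2035-05-01.
Going back 1 day from 2035-05-01 reaches 2035-04-30 (last day of April, 30 days).

2035-04-30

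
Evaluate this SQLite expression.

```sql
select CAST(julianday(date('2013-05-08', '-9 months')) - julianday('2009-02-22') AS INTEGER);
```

Adding -9 months to 2013-05-08 gives 2012-08-08.
6 days remain in February 2009 after the 22nd (28 − 22).
Full months from March 2009 through July 2012 contribute their day counts.
Then 8 days into August 2012.
Total: 6 + 31 + 30 + 31 + 30 + 31 + 31 + 30 + 31 + 30 + 31 + 31 + 28 + 31 + 30 + 31 + 30 + 31 + 31 + 30 + 31 + 30 + 31 + 31 + 28 + 31 + 30 + 31 + 30 + 31 + 31 + 30 + 31 + 30 + 31 + 31 + 29 + 31 + 30 + 31 + 30 + 31 + 8 = 1263.

1263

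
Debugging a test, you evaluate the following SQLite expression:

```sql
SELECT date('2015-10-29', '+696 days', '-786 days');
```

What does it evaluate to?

Applying '+696 days' to 2015-10-29: counting 696 days forward gives 2017-09-24.
Applying '-786 days' to 2017-09-24: counting 786 days back gives 2015-07-31.

2015-07-31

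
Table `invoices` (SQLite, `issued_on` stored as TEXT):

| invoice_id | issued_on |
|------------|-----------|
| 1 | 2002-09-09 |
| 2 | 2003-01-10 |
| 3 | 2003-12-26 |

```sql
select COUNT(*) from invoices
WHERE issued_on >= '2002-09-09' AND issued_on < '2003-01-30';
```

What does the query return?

2

Rows in [2002-09-09, 2003-01-30): 2002-09-09, 2003-01-10 → 2 rows.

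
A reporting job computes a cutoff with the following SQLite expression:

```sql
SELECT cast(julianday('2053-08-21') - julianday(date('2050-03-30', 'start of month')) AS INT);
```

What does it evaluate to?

`start of month` rewinds 2050-03-30 to 2050-03-01.
30 days remain in March 2050 after the 1st (31 − 1).
Full months from April 2050 through July 2053 contribute their day counts.
Then 21 days into August 2053.
Total: 30 + 30 + 31 + 30 + 31 + 31 + 30 + 31 + 30 + 31 + 31 + 28 + 31 + 30 + 31 + 30 + 31 + 31 + 30 + 31 + 30 + 31 + 31 + 29 + 31 + 30 + 31 + 30 + 31 + 31 + 30 + 31 + 30 + 31 + 31 + 28 + 31 + 30 + 31 + 30 + 31 + 21 = 1269.

1269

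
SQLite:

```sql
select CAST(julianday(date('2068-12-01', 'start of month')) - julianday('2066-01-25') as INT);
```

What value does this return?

`start of month` rewinds 2068-12-01 to 2068-12-01.
6 days remain in January 2066 after the 25th (31 − 25).
Full months from February 2066 through November 2068 contribute their day counts.
Then 1 day into December 2068.
Total: 6 + 28 + 31 + 30 + 31 + 30 + 31 + 31 + 30 + 31 + 30 + 31 + 31 + 28 + 31 + 30 + 31 + 30 + 31 + 31 + 30 + 31 + 30 + 31 + 31 + 29 + 31 + 30 + 31 + 30 + 31 + 31 + 30 + 31 + 30 + 1 = 1041.

1041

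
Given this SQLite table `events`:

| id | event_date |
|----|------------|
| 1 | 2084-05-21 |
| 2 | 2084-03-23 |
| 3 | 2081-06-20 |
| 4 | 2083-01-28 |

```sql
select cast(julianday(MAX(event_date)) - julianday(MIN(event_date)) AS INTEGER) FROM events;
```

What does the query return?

1066

MIN = 2081-06-20, MAX = 2084-05-21.
10 days remain in June 2081 after the 20th (30 − 20).
Full months from July 2081 through April 2084 contribute their day counts.
Then 21 days into May 2084.
Total: 10 + 31 + 31 + 30 + 31 + 30 + 31 + 31 + 28 + 31 + 30 + 31 + 30 + 31 + 31 + 30 + 31 + 30 + 31 + 31 + 28 + 31 + 30 + 31 + 30 + 31 + 31 + 30 + 31 + 30 + 31 + 31 + 29 + 31 + 30 + 21 = 1066.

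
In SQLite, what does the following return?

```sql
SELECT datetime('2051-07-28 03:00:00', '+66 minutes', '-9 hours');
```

2051-07-27 19:06:00

66 minutes = 1h 6m; +66 minutes from 2051-07-28 03:00:00 is 2051-07-28 04:06:00.
-9 hours from 2051-07-28 04:06:00 is 2051-07-27 19:06:00 (crosses midnight).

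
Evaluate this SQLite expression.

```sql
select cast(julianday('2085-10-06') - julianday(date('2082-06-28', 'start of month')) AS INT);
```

1223

`start of month` rewinds 2082-06-28 to 2082-06-01.
29 days remain in June 2082 after the 1st (30 − 1).
Full months from July 2082 through September 2085 contribute their day counts.
Then 6 days into October 2085.
Total: 29 + 31 + 31 + 30 + 31 + 30 + 31 + 31 + 28 + 31 + 30 + 31 + 30 + 31 + 31 + 30 + 31 + 30 + 31 + 31 + 29 + 31 + 30 + 31 + 30 + 31 + 31 + 30 + 31 + 30 + 31 + 31 + 28 + 31 + 30 + 31 + 30 + 31 + 31 + 30 + 6 = 1223.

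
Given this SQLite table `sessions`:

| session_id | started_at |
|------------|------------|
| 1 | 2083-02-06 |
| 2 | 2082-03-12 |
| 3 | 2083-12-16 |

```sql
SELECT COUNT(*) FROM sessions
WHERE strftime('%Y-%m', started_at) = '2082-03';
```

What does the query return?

1

Rows with year-month 2082-03: 2082-03-12 → 1.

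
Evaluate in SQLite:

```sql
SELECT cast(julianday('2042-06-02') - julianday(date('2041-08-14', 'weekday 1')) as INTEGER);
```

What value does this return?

287

`weekday 1` advances to the next Monday; 2041-08-14 is a Wednesday, so it moves forward to 2041-08-19.
12 days remain in August 2041 after the 19th (31 − 19).
Full months from September 2041 through May 2042 contribute their day counts.
Then 2 days into June 2042.
Total: 12 + 30 + 31 + 30 + 31 + 31 + 28 + 31 + 30 + 31 + 2 = 287.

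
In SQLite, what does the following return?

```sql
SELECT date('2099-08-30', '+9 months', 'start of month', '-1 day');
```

Adding +9 months to 2099-08-30 gives 2100-05-30.
`start of month` rewinds 2100-05-30 to 2100-05-01.
Going back 1 day from 2100-05-01 reaches 2100-04-30 (last day of April, 30 days).

2100-04-30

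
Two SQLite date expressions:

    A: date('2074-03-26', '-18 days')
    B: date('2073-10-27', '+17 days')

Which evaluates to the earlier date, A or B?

B

A = 2074-03-08.
B = 2073-11-13.
B is earlier.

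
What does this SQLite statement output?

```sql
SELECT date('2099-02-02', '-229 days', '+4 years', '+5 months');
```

Applying '-229 days' to 2099-02-02: counting 229 days back gives 2098-06-18.
Adding +4 years to 2098-06-18 gives 2102-06-18.
Adding +5 months to 2102-06-18 gives 2102-11-18.

2102-11-18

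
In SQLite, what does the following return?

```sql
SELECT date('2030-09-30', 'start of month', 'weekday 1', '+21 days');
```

`start of month` rewinds 2030-09-30 to 2030-09-01.
`weekday 1` advances to the next Monday; 2030-09-01 is a Sunday, so it moves forward to 2030-09-02.
Advancing 21 more days within September lands on 2030-09-23.

2030-09-23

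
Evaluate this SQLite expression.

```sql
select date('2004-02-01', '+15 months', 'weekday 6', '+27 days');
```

Adding +15 months to 2004-02-01 gives 2005-05-01.
`weekday 6` advances to the next Saturday; 2005-05-01 is a Sunday, so it moves forward to 2005-05-07.
May 2005 has 31 days; 24 remain after the 7th, so 25 days reach 2005-06-01.
Advancing 2 more days within June lands on 2005-06-03.

2005-06-03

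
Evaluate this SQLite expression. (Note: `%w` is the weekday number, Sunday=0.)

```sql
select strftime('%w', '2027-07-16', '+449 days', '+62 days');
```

First apply '+449 days', '+62 days': 2027-07-16 → 2028-12-08.
2028-12-08 is a Friday; with Sunday=0 that is 5.

5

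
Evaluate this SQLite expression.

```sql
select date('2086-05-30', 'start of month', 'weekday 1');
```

`start of month` rewinds 2086-05-30 to 2086-05-01.
`weekday 1` advances to the next Monday; 2086-05-01 is a Wednesday, so it moves forward to 2086-05-06.

2086-05-06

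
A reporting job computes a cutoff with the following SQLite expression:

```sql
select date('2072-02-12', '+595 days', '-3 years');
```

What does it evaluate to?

2070-09-29

Applying '+595 days' to 2072-02-12: counting 595 days forward gives 2073-09-29.
Adding -3 years to 2073-09-29 gives 2070-09-29.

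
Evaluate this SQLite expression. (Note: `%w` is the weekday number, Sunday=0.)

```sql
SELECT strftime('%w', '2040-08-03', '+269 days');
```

1

First apply '+269 days': 2040-08-03 → 2041-04-29.
2041-04-29 is a Monday; with Sunday=0 that is 1.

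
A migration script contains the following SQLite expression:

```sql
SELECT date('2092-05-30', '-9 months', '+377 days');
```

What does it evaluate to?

Adding -9 months to 2092-05-30 gives 2091-08-30.
Applying '+377 days' to 2091-08-30: counting 377 days forward gives 2092-09-10.

2092-09-10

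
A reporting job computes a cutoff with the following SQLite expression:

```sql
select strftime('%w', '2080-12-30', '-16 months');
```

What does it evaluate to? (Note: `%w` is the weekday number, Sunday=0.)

First apply '-16 months': 2080-12-30 → 2079-08-30.
2079-08-30 is a Wednesday; with Sunday=0 that is 3.

3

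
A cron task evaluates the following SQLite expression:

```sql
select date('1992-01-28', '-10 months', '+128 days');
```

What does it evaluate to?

Adding -10 months to 1992-01-28 gives 1991-03-28.
Applying '+128 days' to 1991-03-28: counting 128 days forward gives 1991-08-03.

1991-08-03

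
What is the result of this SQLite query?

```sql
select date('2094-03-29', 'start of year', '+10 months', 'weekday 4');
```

2094-11-04

`start of year` rewinds 2094-03-29 to 2094-01-01.
Adding +10 months to 2094-01-01 gives 2094-11-01.
`weekday 4` advances to the next Thursday; 2094-11-01 is a Monday, so it moves forward to 2094-11-04.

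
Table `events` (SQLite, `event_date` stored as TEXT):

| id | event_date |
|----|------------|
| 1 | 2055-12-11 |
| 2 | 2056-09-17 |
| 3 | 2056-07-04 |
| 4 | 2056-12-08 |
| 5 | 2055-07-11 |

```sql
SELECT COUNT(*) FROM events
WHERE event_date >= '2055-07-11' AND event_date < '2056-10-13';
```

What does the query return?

4

Rows in [2055-07-11, 2056-10-13): 2055-12-11, 2056-09-17, 2056-07-04, 2055-07-11 → 4 rows.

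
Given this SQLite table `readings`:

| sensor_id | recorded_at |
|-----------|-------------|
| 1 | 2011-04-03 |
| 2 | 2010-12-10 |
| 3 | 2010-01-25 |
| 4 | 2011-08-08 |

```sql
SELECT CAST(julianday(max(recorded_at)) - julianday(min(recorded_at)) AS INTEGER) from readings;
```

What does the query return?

MIN = 2010-01-25, MAX = 2011-08-08.
6 days remain in January 2010 after the 25th (31 − 25).
Full months from February 2010 through July 2011 contribute their day counts.
Then 8 days into August 2011.
Total: 6 + 28 + 31 + 30 + 31 + 30 + 31 + 31 + 30 + 31 + 30 + 31 + 31 + 28 + 31 + 30 + 31 + 30 + 31 + 8 = 560.

560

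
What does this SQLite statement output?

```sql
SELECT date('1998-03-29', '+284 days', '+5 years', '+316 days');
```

2004-11-18

Applying '+284 days' to 1998-03-29: counting 284 days forward gives 1999-01-07.
Adding +5 years to 1999-01-07 gives 2004-01-07.
Applying '+316 days' to 2004-01-07: counting 316 days forward gives 2004-11-18.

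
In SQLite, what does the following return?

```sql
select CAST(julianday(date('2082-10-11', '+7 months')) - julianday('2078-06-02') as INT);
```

1804

Adding +7 months to 2082-10-11 gives 2083-05-11.
28 days remain in June 2078 after the 2nd (30 − 2).
Full months from July 2078 through April 2083 contribute their day counts.
Then 11 days into May 2083.
Total: 28 + 31 + 31 + 30 + 31 + 30 + 31 + 31 + 28 + 31 + 30 + 31 + 30 + 31 + 31 + 30 + 31 + 30 + 31 + 31 + 29 + 31 + 30 + 31 + 30 + 31 + 31 + 30 + 31 + 30 + 31 + 31 + 28 + 31 + 30 + 31 + 30 + 31 + 31 + 30 + 31 + 30 + 31 + 31 + 28 + 31 + 30 + 31 + 30 + 31 + 31 + 30 + 31 + 30 + 31 + 31 + 28 + 31 + 30 + 11 = 1804.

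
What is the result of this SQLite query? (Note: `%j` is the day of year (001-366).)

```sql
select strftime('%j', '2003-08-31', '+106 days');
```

349

First apply '+106 days': 2003-08-31 → 2003-12-15.
Day-of-year for 2003-12-15: days since 2003-01-01 inclusive = 349, zero-padded to 349.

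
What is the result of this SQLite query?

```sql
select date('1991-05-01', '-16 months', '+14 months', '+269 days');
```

1991-11-25

Adding -16 months to 1991-05-01 gives 1990-01-01.
Adding +14 months to 1990-01-01 gives 1991-03-01.
Applying '+269 days' to 1991-03-01: counting 269 days forward gives 1991-11-25.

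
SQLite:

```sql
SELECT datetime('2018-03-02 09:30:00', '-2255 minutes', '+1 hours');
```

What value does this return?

2255 minutes = 37h 35m; -2255 minutes from 2018-03-02 09:30:00 is 2018-02-28 19:55:00 (crosses midnight).
+1 hours from 2018-02-28 19:55:00 is 2018-02-28 20:55:00.

2018-02-28 20:55:00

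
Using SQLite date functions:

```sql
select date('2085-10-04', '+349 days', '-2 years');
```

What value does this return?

2084-09-18

Applying '+349 days' to 2085-10-04: counting 349 days forward gives 2086-09-18.
Adding -2 years to 2086-09-18 gives 2084-09-18.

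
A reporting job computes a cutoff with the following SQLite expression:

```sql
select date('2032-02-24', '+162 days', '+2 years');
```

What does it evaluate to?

Applying '+162 days' to 2032-02-24: counting 162 days forward gives 2032-08-04.
Adding +2 years to 2032-08-04 gives 2034-08-04.

2034-08-04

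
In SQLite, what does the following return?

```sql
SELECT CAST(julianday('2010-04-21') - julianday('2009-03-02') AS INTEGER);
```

29 days remain in March 2009 after the 2nd (31 − 2).
Full months from April 2009 through March 2010 contribute their day counts.
Then 21 days into April 2010.
Total: 29 + 30 + 31 + 30 + 31 + 31 + 30 + 31 + 30 + 31 + 31 + 28 + 31 + 21 = 415.

415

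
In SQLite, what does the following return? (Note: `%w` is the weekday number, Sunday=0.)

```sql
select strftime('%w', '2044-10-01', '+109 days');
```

First apply '+109 days': 2044-10-01 → 2045-01-18.
2045-01-18 is a Wednesday; with Sunday=0 that is 3.

3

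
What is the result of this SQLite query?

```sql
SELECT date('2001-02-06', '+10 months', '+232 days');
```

Adding +10 months to 2001-02-06 gives 2001-12-06.
Applying '+232 days' to 2001-12-06: counting 232 days forward gives 2002-07-26.

2002-07-26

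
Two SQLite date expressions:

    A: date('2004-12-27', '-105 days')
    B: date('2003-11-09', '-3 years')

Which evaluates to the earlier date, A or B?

A = 2004-09-13.
B = 2000-11-09.
B is earlier.

B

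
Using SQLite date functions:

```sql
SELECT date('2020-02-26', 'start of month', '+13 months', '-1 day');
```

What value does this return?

`start of month` rewinds 2020-02-26 to 2020-02-01.
Adding +13 months to 2020-02-01 gives 2021-03-01.
Going back 1 day from 2021-03-01 reaches 2021-02-28 (last day of February, 28 days).

2021-02-28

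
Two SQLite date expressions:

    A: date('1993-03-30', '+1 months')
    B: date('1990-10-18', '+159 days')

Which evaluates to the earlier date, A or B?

A = 1993-04-30.
B = 1991-03-26.
B is earlier.

B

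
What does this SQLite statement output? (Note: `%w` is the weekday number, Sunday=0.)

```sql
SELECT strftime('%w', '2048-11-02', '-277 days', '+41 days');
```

3

First apply '-277 days', '+41 days': 2048-11-02 → 2048-03-11.
2048-03-11 is a Wednesday; with Sunday=0 that is 3.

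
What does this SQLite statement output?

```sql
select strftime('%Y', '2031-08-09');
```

2031

`%Y` extracts the 4-digit year: 2031.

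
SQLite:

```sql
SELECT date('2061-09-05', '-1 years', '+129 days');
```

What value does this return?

Adding -1 year to 2061-09-05 gives 2060-09-05.
Applying '+129 days' to 2060-09-05: counting 129 days forward gives 2061-01-12.

2061-01-12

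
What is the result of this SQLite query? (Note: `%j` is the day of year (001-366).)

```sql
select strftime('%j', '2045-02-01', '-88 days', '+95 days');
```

First apply '-88 days', '+95 days': 2045-02-01 → 2045-02-08.
Day-of-year for 2045-02-08: days since 2045-01-01 inclusive = 39, zero-padded to 039.

039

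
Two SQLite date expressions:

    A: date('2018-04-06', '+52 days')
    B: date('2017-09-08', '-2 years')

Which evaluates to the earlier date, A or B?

A = 2018-05-28.
B = 2015-09-08.
B is earlier.

B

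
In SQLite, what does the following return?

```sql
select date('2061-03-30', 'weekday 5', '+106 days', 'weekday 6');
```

2061-07-16

`weekday 5` advances to the next Friday; 2061-03-30 is a Wednesday, so it moves forward to 2061-04-01.
Applying '+106 days' to 2061-04-01: counting 106 days forward gives 2061-07-16.
`weekday 6` advances to the next Saturday; 2061-07-16 is already a Saturday, so it stays at 2061-07-16.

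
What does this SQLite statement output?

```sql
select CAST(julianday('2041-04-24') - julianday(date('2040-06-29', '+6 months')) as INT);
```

116

Adding +6 months to 2040-06-29 gives 2040-12-29.
2 days remain in December 2040 after the 29th (31 − 29).
January 2041: 31 days.
February 2041: 28 days.
March 2041: 31 days.
Then 24 days into April 2041.
Total: 2 + 31 + 28 + 31 + 24 = 116.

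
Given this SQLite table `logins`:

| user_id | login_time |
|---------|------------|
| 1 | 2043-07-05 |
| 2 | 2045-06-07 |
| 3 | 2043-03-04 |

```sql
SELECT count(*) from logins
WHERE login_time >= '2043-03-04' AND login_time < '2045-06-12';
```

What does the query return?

3

Rows in [2043-03-04, 2045-06-12): 2043-07-05, 2045-06-07, 2043-03-04 → 3 rows.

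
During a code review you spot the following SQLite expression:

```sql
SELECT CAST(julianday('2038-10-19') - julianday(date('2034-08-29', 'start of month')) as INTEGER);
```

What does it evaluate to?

`start of month` rewinds 2034-08-29 to 2034-08-01.
30 days remain in August 2034 after the 1st (31 − 1).
Full months from September 2034 through September 2038 contribute their day counts.
Then 19 days into October 2038.
Total: 30 + 30 + 31 + 30 + 31 + 31 + 28 + 31 + 30 + 31 + 30 + 31 + 31 + 30 + 31 + 30 + 31 + 31 + 29 + 31 + 30 + 31 + 30 + 31 + 31 + 30 + 31 + 30 + 31 + 31 + 28 + 31 + 30 + 31 + 30 + 31 + 31 + 30 + 31 + 30 + 31 + 31 + 28 + 31 + 30 + 31 + 30 + 31 + 31 + 30 + 19 = 1540.

1540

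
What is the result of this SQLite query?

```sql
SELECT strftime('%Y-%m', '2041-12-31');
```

2041-12

`%Y-%m` extracts the year-month: 2041-12.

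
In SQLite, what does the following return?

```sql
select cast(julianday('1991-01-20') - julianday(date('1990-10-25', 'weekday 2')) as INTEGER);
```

82

`weekday 2` advances to the next Tuesday; 1990-10-25 is a Thursday, so it moves forward to 1990-10-30.
1 day remains in October 1990 after the 30th (31 − 30).
November 1990: 30 days.
December 1990: 31 days.
Then 20 days into January 1991.
Total: 1 + 30 + 31 + 20 = 82.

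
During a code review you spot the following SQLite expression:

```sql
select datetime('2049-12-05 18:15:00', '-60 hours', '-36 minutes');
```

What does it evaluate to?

2049-12-03 05:39:00

-60 hours from 2049-12-05 18:15:00 is 2049-12-03 06:15:00 (crosses midnight).
-36 minutes from 2049-12-03 06:15:00 is 2049-12-03 05:39:00.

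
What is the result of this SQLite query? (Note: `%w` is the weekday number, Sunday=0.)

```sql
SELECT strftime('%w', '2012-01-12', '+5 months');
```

2

First apply '+5 months': 2012-01-12 → 2012-06-12.
2012-06-12 is a Tuesday; with Sunday=0 that is 2.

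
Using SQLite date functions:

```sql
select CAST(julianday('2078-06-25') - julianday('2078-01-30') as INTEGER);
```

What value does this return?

1 day remains in January 2078 after the 30th (31 − 30).
February 2078: 28 days.
March 2078: 31 days.
April 2078: 30 days.
May 2078: 31 days.
Then 25 days into June 2078.
Total: 1 + 28 + 31 + 30 + 31 + 25 = 146.

146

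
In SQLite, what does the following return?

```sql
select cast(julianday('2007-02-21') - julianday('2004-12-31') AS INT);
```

782

0 days remain in December 2004 after the 31st (31 − 31).
Full months from January 2005 through January 2007 contribute their day counts.
Then 21 days into February 2007.
Total: 0 + 31 + 28 + 31 + 30 + 31 + 30 + 31 + 31 + 30 + 31 + 30 + 31 + 31 + 28 + 31 + 30 + 31 + 30 + 31 + 31 + 30 + 31 + 30 + 31 + 31 + 21 = 782.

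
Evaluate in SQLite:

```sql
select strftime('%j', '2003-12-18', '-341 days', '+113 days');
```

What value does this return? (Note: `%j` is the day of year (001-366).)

First apply '-341 days', '+113 days': 2003-12-18 → 2003-05-04.
Day-of-year for 2003-05-04: days since 2003-01-01 inclusive = 124, zero-padded to 124.

124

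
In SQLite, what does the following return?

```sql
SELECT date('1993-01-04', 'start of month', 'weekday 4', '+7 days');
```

1993-01-14

`start of month` rewinds 1993-01-04 to 1993-01-01.
`weekday 4` advances to the next Thursday; 1993-01-01 is a Friday, so it moves forward to 1993-01-07.
Advancing 7 more days within January lands on 1993-01-14.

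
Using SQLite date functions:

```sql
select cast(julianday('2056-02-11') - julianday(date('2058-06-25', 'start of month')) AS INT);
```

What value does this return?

-841

`start of month` rewinds 2058-06-25 to 2058-06-01.
18 days remain in February 2056 after the 11th (29 − 11).
Full months from March 2056 through May 2058 contribute their day counts.
Then 1 day into June 2058.
Total: 18 + 31 + 30 + 31 + 30 + 31 + 31 + 30 + 31 + 30 + 31 + 31 + 28 + 31 + 30 + 31 + 30 + 31 + 31 + 30 + 31 + 30 + 31 + 31 + 28 + 31 + 30 + 31 + 1 = 841.
The subtraction is earlier − later, so the result is −841 → -841.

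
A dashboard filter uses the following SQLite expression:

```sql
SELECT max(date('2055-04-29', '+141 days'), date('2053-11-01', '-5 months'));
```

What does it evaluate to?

2055-09-17

date('2055-04-29', '+141 days') → 2055-09-17.
date('2053-11-01', '-5 months') → 2053-06-01.
Later of the two is 2055-09-17.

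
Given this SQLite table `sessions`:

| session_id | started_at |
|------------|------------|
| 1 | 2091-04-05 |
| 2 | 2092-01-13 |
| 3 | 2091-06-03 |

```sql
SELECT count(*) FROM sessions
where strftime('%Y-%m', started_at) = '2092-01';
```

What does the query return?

Rows with year-month 2092-01: 2092-01-13 → 1.

1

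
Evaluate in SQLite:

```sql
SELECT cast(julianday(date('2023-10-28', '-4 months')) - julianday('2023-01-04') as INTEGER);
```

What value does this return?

175

Adding -4 months to 2023-10-28 gives 2023-06-28.
27 days remain in January 2023 after the 4th (31 − 4).
February 2023: 28 days.
March 2023: 31 days.
April 2023: 30 days.
May 2023: 31 days.
Then 28 days into June 2023.
Total: 27 + 28 + 31 + 30 + 31 + 28 = 175.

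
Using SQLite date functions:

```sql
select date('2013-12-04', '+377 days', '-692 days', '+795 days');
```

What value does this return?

Applying '+377 days' to 2013-12-04: counting 377 days forward gives 2014-12-16.
Applying '-692 days' to 2014-12-16: counting 692 days back gives 2013-01-23.
Applying '+795 days' to 2013-01-23: counting 795 days forward gives 2015-03-29.

2015-03-29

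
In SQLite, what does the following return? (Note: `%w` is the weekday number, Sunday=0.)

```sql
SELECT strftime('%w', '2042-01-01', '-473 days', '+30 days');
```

1

First apply '-473 days', '+30 days': 2042-01-01 → 2040-10-15.
2040-10-15 is a Monday; with Sunday=0 that is 1.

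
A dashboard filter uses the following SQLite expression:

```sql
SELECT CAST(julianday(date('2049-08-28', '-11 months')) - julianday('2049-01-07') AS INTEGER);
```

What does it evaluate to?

Adding -11 months to 2049-08-28 gives 2048-09-28.
2 days remain in September 2048 after the 28th (30 − 28).
October 2048: 31 days.
November 2048: 30 days.
December 2048: 31 days.
Then 7 days into January 2049.
Total: 2 + 31 + 30 + 31 + 7 = 101.
The subtraction is earlier − later, so the result is −101 → -101.

-101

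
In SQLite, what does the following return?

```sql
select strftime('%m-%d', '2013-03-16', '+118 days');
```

07-12

First apply '+118 days': 2013-03-16 → 2013-07-12.
`%m-%d` extracts the month-day: 07-12.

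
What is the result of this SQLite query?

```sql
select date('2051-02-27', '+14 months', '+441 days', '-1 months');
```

2053-06-12

Adding +14 months to 2051-02-27 gives 2052-04-27.
Applying '+441 days' to 2052-04-27: counting 441 days forward gives 2053-07-12.
Adding -1 month to 2053-07-12 gives 2053-06-12.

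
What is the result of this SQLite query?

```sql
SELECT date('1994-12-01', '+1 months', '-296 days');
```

1994-03-11

Adding +1 month to 1994-12-01 gives 1995-01-01.
Applying '-296 days' to 1995-01-01: counting 296 days back gives 1994-03-11.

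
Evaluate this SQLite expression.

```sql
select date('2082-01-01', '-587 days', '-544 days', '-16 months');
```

2077-07-27

Applying '-587 days' to 2082-01-01: counting 587 days back gives 2080-05-24.
Applying '-544 days' to 2080-05-24: counting 544 days back gives 2078-11-27.
Adding -16 months to 2078-11-27 gives 2077-07-27.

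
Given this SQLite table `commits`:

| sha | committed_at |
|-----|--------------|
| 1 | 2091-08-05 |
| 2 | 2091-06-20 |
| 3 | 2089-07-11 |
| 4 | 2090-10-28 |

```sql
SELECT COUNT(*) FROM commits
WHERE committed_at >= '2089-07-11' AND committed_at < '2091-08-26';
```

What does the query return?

4

Rows in [2089-07-11, 2091-08-26): 2091-08-05, 2091-06-20, 2089-07-11, 2090-10-28 → 4 rows.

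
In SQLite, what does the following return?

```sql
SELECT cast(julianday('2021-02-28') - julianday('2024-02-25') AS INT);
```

-1092

0 days remain in February 2021 after the 28th (28 − 28).
Full months from March 2021 through January 2024 contribute their day counts.
Then 25 days into February 2024.
Total: 0 + 31 + 30 + 31 + 30 + 31 + 31 + 30 + 31 + 30 + 31 + 31 + 28 + 31 + 30 + 31 + 30 + 31 + 31 + 30 + 31 + 30 + 31 + 31 + 28 + 31 + 30 + 31 + 30 + 31 + 31 + 30 + 31 + 30 + 31 + 31 + 25 = 1092.
The subtraction is earlier − later, so the result is −1092 → -1092.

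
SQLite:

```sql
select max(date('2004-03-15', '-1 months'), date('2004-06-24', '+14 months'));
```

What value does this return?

date('2004-03-15', '-1 months') → 2004-02-15.
date('2004-06-24', '+14 months') → 2005-08-24.
Later of the two is 2005-08-24.

2005-08-24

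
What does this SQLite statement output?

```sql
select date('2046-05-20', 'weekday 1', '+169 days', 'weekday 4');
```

`weekday 1` advances to the next Monday; 2046-05-20 is a Sunday, so it moves forward to 2046-05-21.
Applying '+169 days' to 2046-05-21: counting 169 days forward gives 2046-11-06.
`weekday 4` advances to the next Thursday; 2046-11-06 is a Tuesday, so it moves forward to 2046-11-08.

2046-11-08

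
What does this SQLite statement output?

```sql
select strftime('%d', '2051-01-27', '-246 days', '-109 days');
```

First apply '-246 days', '-109 days': 2051-01-27 → 2050-02-06.
`%d` extracts the 2-digit day of month: 06.

06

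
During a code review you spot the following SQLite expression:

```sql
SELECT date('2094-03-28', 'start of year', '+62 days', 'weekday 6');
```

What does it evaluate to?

2094-03-06

`start of year` rewinds 2094-03-28 to 2094-01-01.
Applying '+62 days' to 2094-01-01: counting 62 days forward gives 2094-03-04.
`weekday 6` advances to the next Saturday; 2094-03-04 is a Thursday, so it moves forward to 2094-03-06.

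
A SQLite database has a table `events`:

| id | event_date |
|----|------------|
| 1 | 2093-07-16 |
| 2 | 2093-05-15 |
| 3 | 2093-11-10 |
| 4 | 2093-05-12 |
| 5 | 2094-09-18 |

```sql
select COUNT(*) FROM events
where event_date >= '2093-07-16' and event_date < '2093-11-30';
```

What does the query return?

2

Rows in [2093-07-16, 2093-11-30): 2093-07-16, 2093-11-10 → 2 rows.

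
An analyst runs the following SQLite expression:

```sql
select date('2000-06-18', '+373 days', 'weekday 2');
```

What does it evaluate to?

Applying '+373 days' to 2000-06-18: counting 373 days forward gives 2001-06-26.
`weekday 2` advances to the next Tuesday; 2001-06-26 is already a Tuesday, so it stays at 2001-06-26.

2001-06-26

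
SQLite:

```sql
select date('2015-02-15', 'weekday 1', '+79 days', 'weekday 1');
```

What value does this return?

`weekday 1` advances to the next Monday; 2015-02-15 is a Sunday, so it moves forward to 2015-02-16.
Applying '+79 days' to 2015-02-16: counting 79 days forward gives 2015-05-06.
`weekday 1` advances to the next Monday; 2015-05-06 is a Wednesday, so it moves forward to 2015-05-11.

2015-05-11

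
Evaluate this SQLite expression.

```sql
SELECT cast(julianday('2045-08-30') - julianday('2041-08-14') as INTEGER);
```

1477

17 days remain in August 2041 after the 14th (31 − 14).
Full months from September 2041 through July 2045 contribute their day counts.
Then 30 days into August 2045.
Total: 17 + 30 + 31 + 30 + 31 + 31 + 28 + 31 + 30 + 31 + 30 + 31 + 31 + 30 + 31 + 30 + 31 + 31 + 28 + 31 + 30 + 31 + 30 + 31 + 31 + 30 + 31 + 30 + 31 + 31 + 29 + 31 + 30 + 31 + 30 + 31 + 31 + 30 + 31 + 30 + 31 + 31 + 28 + 31 + 30 + 31 + 30 + 31 + 30 = 1477.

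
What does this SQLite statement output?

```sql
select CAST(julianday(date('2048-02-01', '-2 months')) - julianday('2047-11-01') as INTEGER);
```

Adding -2 months to 2048-02-01 gives 2047-12-01.
29 days remain in November 2047 after the 1st (30 − 1).
Then 1 day into December 2047.
Total: 29 + 1 = 30.

30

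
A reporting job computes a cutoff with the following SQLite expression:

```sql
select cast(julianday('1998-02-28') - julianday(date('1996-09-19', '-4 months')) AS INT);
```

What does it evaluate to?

Adding -4 months to 1996-09-19 gives 1996-05-19.
12 days remain in May 1996 after the 19th (31 − 19).
Full months from June 1996 through January 1998 contribute their day counts.
Then 28 days into February 1998.
Total: 12 + 30 + 31 + 31 + 30 + 31 + 30 + 31 + 31 + 28 + 31 + 30 + 31 + 30 + 31 + 31 + 30 + 31 + 30 + 31 + 31 + 28 = 650.

650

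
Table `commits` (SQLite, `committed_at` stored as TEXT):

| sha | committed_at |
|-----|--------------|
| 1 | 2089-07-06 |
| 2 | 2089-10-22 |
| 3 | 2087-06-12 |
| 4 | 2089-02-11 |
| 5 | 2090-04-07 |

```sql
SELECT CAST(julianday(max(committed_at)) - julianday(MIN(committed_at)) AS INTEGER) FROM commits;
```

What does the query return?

MIN = 2087-06-12, MAX = 2090-04-07.
18 days remain in June 2087 after the 12th (30 − 12).
Full months from July 2087 through March 2090 contribute their day counts.
Then 7 days into April 2090.
Total: 18 + 31 + 31 + 30 + 31 + 30 + 31 + 31 + 29 + 31 + 30 + 31 + 30 + 31 + 31 + 30 + 31 + 30 + 31 + 31 + 28 + 31 + 30 + 31 + 30 + 31 + 31 + 30 + 31 + 30 + 31 + 31 + 28 + 31 + 7 = 1030.

1030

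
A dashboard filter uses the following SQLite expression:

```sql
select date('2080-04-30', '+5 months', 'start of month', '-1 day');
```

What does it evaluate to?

2080-08-31

Adding +5 months to 2080-04-30 gives 2080-09-30.
`start of month` rewinds 2080-09-30 to 2080-09-01.
Going back 1 day from 2080-09-01 reaches 2080-08-31 (last day of August, 31 days).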